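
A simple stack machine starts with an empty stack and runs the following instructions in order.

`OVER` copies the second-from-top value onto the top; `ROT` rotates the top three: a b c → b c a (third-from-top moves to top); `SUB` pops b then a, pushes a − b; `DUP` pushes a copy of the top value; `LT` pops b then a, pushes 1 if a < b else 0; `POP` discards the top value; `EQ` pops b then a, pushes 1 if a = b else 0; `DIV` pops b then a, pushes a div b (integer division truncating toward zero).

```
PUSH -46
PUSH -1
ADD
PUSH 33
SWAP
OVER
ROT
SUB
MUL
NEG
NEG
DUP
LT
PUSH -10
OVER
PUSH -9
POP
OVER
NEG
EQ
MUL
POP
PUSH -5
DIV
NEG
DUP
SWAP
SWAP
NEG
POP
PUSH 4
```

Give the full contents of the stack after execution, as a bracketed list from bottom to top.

PUSH -46 -> -46
PUSH -1  -> -46 -1
ADD      -> -47
PUSH 33  -> -47 33
SWAP     -> 33 -47
OVER     -> 33 -47 33
ROT      -> -47 33 33
SUB      -> -47 0
MUL      -> 0
NEG      -> 0
NEG      -> 0
DUP      -> 0 0
LT       -> 0
PUSH -10 -> 0 -10
OVER     -> 0 -10 0
PUSH -9  -> 0 -10 0 -9
POP      -> 0 -10 0
OVER     -> 0 -10 0 -10
NEG      -> 0 -10 0 10
EQ       -> 0 -10 0
MUL      -> 0 0
POP      -> 0
PUSH -5  -> 0 -5
DIV      -> 0
NEG      -> 0
DUP      -> 0 0
SWAP     -> 0 0
SWAP     -> 0 0
NEG      -> 0 0
POP      -> 0
PUSH 4   -> 0 4

[0, 4]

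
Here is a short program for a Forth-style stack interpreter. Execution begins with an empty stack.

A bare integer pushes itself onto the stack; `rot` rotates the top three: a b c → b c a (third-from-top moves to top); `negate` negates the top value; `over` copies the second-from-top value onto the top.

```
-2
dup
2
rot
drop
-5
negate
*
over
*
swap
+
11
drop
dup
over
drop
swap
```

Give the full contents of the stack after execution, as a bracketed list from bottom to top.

-2     : [-2]
dup    : [-2, -2]
2      : [-2, -2, 2]
rot    : [-2, 2, -2]
drop   : [-2, 2]
-5     : [-2, 2, -5]
negate : [-2, 2, 5]
*      : [-2, 10]
over   : [-2, 10, -2]
*      : [-2, -20]
swap   : [-20, -2]
+      : [-22]
11     : [-22, 11]
drop   : [-22]
dup    : [-22, -22]
over   : [-22, -22, -22]
drop   : [-22, -22]
swap   : [-22, -22]

[-22, -22]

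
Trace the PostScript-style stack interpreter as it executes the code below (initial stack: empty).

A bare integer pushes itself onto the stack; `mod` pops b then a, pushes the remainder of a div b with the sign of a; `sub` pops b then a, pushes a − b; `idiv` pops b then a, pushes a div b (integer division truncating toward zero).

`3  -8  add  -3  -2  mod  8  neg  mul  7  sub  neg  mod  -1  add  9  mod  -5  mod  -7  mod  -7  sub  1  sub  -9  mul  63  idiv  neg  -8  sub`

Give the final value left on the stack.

8

3     [3]
-8    [3, -8]
add   [-5]
-3    [-5, -3]
-2    [-5, -3, -2]
mod   [-5, -1]
8     [-5, -1, 8]
neg   [-5, -1, -8]
mul   [-5, 8]
7     [-5, 8, 7]
sub   [-5, 1]
neg   [-5, -1]
mod   [0]
-1    [0, -1]
add   [-1]
9     [-1, 9]
mod   [-1]
-5    [-1, -5]
mod   [-1]
-7    [-1, -7]
mod   [-1]
-7    [-1, -7]
sub   [6]
1     [6, 1]
sub   [5]
-9    [5, -9]
mul   [-45]
63    [-45, 63]
idiv  [0]
neg   [0]
-8    [0, -8]
sub   [8]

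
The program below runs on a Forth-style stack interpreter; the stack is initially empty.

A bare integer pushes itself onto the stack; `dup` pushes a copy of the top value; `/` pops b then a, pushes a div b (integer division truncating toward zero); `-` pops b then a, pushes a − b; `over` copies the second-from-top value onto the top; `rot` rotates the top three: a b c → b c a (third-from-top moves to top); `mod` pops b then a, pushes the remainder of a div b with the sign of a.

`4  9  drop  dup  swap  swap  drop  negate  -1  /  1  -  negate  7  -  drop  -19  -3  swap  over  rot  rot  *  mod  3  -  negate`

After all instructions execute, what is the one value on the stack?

6

4      -> [4]
9      -> [4, 9]
drop   -> [4]
dup    -> [4, 4]
swap   -> [4, 4]
swap   -> [4, 4]
drop   -> [4]
negate -> [-4]
-1     -> [-4, -1]
/      -> [4]
1      -> [4, 1]
-      -> [3]
negate -> [-3]
7      -> [-3, 7]
-      -> [-10]
drop   -> []
-19    -> [-19]
-3     -> [-19, -3]
swap   -> [-3, -19]
over   -> [-3, -19, -3]
rot    -> [-19, -3, -3]
rot    -> [-3, -3, -19]
*      -> [-3, 57]
mod    -> [-3]
3      -> [-3, 3]
-      -> [-6]
negate -> [6]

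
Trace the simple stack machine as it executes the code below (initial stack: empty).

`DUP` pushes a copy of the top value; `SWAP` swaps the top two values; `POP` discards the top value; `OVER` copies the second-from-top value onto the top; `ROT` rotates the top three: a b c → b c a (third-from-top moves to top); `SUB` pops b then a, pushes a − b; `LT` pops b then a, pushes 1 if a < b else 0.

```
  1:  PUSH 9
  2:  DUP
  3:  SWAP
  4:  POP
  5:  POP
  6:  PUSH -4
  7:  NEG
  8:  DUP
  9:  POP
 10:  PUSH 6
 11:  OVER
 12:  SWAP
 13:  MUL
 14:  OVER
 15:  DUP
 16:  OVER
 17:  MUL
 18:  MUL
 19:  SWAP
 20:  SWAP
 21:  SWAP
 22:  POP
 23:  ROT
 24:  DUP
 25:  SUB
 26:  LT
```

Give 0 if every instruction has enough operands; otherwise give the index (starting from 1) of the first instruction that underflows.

PUSH 9  → 9
DUP     → 9 9
SWAP    → 9 9
POP     → 9
POP     → (empty)
PUSH -4 → -4
NEG     → 4
DUP     → 4 4
POP     → 4
PUSH 6  → 4 6
OVER    → 4 6 4
SWAP    → 4 4 6
MUL     → 4 24
OVER    → 4 24 4
DUP     → 4 24 4 4
OVER    → 4 24 4 4 4
MUL     → 4 24 4 16
MUL     → 4 24 64
SWAP    → 4 64 24
SWAP    → 4 24 64
SWAP    → 4 64 24
POP     → 4 64
ROT  — needs 3 operands, stack has 2 → underflow

23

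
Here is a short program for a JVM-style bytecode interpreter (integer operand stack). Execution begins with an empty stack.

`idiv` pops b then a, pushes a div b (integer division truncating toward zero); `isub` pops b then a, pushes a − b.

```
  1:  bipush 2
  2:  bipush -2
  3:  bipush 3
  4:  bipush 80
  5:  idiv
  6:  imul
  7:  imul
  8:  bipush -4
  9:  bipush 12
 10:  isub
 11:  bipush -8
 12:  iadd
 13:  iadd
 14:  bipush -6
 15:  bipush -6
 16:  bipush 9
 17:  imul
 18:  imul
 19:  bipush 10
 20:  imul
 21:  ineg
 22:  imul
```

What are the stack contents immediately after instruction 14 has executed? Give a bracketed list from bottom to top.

bipush 2  -> 2
bipush -2 -> 2 -2
bipush 3  -> 2 -2 3
bipush 80 -> 2 -2 3 80
idiv      -> 2 -2 0
imul      -> 2 0
imul      -> 0
bipush -4 -> 0 -4
bipush 12 -> 0 -4 12
isub      -> 0 -16
bipush -8 -> 0 -16 -8
iadd      -> 0 -24
iadd      -> -24
bipush -6 -> -24 -6

[-24, -6]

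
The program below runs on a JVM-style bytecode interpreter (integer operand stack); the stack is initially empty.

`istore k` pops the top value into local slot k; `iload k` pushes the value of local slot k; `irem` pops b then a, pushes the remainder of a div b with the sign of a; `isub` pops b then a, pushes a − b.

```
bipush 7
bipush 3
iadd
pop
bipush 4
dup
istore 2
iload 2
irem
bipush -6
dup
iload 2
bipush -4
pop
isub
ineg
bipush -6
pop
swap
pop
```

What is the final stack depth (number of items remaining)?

bipush 7   [7]
bipush 3   [7, 3]
iadd       [10]
pop        []
bipush 4   [4]
dup        [4, 4]
istore 2   [4]
iload 2    [4, 4]
irem       [0]
bipush -6  [0, -6]
dup        [0, -6, -6]
iload 2    [0, -6, -6, 4]
bipush -4  [0, -6, -6, 4, -4]
pop        [0, -6, -6, 4]
isub       [0, -6, -10]
ineg       [0, -6, 10]
bipush -6  [0, -6, 10, -6]
pop        [0, -6, 10]
swap       [0, 10, -6]
pop        [0, 10]

2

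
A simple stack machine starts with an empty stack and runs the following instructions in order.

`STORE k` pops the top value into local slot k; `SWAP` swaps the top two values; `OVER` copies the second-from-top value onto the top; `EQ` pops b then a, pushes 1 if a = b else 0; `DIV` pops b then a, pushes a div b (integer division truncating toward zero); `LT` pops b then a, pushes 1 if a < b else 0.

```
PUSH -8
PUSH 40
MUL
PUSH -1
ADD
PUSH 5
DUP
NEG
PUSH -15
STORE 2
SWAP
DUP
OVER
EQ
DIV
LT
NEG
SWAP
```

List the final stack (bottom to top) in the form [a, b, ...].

PUSH -8  : [-8]
PUSH 40  : [-8, 40]
MUL      : [-320]
PUSH -1  : [-320, -1]
ADD      : [-321]
PUSH 5   : [-321, 5]
DUP      : [-321, 5, 5]
NEG      : [-321, 5, -5]
PUSH -15 : [-321, 5, -5, -15]
STORE 2  : [-321, 5, -5]
SWAP     : [-321, -5, 5]
DUP      : [-321, -5, 5, 5]
OVER     : [-321, -5, 5, 5, 5]
EQ       : [-321, -5, 5, 1]
DIV      : [-321, -5, 5]
LT       : [-321, 1]
NEG      : [-321, -1]
SWAP     : [-1, -321]

[-1, -321]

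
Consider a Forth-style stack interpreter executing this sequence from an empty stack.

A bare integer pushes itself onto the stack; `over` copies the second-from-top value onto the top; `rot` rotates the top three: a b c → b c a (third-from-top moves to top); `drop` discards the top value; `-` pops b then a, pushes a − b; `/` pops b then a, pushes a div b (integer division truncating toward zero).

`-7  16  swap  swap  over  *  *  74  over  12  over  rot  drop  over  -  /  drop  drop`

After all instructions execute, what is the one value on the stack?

784

-7    -7
16    -7 16
swap  16 -7
swap  -7 16
over  -7 16 -7
*     -7 -112
*     784
74    784 74
over  784 74 784
12    784 74 784 12
over  784 74 784 12 784
rot   784 74 12 784 784
drop  784 74 12 784
over  784 74 12 784 12
-     784 74 12 772
/     784 74 0
drop  784 74
drop  784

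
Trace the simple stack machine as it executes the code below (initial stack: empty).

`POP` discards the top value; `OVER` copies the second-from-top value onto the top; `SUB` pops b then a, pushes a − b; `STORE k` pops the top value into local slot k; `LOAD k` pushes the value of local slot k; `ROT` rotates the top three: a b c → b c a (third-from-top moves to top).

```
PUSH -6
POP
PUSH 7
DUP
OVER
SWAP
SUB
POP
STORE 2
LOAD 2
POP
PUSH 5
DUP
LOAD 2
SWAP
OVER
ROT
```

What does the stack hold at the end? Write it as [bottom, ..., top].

PUSH -6 : -6
POP     : (empty)
PUSH 7  : 7
DUP     : 7 7
OVER    : 7 7 7
SWAP    : 7 7 7
SUB     : 7 0
POP     : 7
STORE 2 : (empty)
LOAD 2  : 7
POP     : (empty)
PUSH 5  : 5
DUP     : 5 5
LOAD 2  : 5 5 7
SWAP    : 5 7 5
OVER    : 5 7 5 7
ROT     : 5 5 7 7

[5, 5, 7, 7]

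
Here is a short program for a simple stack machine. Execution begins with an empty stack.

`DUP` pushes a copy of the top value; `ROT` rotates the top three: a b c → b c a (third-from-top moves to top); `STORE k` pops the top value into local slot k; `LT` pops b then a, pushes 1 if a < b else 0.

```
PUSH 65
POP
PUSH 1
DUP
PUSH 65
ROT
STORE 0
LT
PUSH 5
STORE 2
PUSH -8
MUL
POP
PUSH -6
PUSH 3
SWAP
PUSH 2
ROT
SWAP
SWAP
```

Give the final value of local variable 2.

PUSH 65 -> 65
POP     -> (empty)
PUSH 1  -> 1
DUP     -> 1 1
PUSH 65 -> 1 1 65
ROT     -> 1 65 1
STORE 0 -> 1 65
LT      -> 1
PUSH 5  -> 1 5
STORE 2 -> 1
PUSH -8 -> 1 -8
MUL     -> -8
POP     -> (empty)
PUSH -6 -> -6
PUSH 3  -> -6 3
SWAP    -> 3 -6
PUSH 2  -> 3 -6 2
ROT     -> -6 2 3
SWAP    -> -6 3 2
SWAP    -> -6 2 3

5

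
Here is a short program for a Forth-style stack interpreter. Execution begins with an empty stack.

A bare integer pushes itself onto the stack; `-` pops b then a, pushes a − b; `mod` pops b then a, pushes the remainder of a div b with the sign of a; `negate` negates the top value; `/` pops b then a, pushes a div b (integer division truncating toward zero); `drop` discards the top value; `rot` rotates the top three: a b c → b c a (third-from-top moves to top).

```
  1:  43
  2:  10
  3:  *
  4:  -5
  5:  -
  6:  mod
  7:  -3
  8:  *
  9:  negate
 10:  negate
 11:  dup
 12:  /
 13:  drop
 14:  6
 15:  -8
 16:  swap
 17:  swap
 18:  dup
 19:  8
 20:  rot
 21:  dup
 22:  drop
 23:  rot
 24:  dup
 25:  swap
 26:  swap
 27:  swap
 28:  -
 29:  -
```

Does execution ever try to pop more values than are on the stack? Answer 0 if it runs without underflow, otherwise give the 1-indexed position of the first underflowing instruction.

43 : [43]
10 : [43, 10]
*  : [430]
-5 : [430, -5]
-  : [435]
mod  — needs 2 operands, stack has 1 → underflow

6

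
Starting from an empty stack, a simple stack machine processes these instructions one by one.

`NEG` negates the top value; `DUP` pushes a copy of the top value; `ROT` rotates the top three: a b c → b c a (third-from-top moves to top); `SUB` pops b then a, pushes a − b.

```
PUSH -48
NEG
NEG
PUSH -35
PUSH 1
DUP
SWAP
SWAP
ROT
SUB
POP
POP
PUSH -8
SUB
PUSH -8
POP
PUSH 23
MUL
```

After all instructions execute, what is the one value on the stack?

PUSH -48 : -48
NEG      : 48
NEG      : -48
PUSH -35 : -48 -35
PUSH 1   : -48 -35 1
DUP      : -48 -35 1 1
SWAP     : -48 -35 1 1
SWAP     : -48 -35 1 1
ROT      : -48 1 1 -35
SUB      : -48 1 36
POP      : -48 1
POP      : -48
PUSH -8  : -48 -8
SUB      : -40
PUSH -8  : -40 -8
POP      : -40
PUSH 23  : -40 23
MUL      : -920

-920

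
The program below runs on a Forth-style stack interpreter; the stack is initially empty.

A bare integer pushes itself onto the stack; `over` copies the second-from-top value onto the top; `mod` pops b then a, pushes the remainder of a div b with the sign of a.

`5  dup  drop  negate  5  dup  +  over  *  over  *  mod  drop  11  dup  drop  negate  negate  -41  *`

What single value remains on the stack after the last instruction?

-451

5      : [5]
dup    : [5, 5]
drop   : [5]
negate : [-5]
5      : [-5, 5]
dup    : [-5, 5, 5]
+      : [-5, 10]
over   : [-5, 10, -5]
*      : [-5, -50]
over   : [-5, -50, -5]
*      : [-5, 250]
mod    : [-5]
drop   : []
11     : [11]
dup    : [11, 11]
drop   : [11]
negate : [-11]
negate : [11]
-41    : [11, -41]
*      : [-451]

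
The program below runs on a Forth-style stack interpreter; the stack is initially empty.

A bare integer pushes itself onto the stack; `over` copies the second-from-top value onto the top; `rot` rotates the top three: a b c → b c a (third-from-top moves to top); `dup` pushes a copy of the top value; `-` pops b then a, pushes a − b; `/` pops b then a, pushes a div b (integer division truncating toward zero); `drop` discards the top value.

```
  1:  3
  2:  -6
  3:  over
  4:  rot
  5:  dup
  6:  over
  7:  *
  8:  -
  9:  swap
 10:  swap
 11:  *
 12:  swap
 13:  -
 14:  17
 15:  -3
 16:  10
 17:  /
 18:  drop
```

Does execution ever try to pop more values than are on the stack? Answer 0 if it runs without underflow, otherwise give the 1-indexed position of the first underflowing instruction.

3    -> [3]
-6   -> [3, -6]
over -> [3, -6, 3]
rot  -> [-6, 3, 3]
dup  -> [-6, 3, 3, 3]
over -> [-6, 3, 3, 3, 3]
*    -> [-6, 3, 3, 9]
-    -> [-6, 3, -6]
swap -> [-6, -6, 3]
swap -> [-6, 3, -6]
*    -> [-6, -18]
swap -> [-18, -6]
-    -> [-12]
17   -> [-12, 17]
-3   -> [-12, 17, -3]
10   -> [-12, 17, -3, 10]
/    -> [-12, 17, 0]
drop -> [-12, 17]

0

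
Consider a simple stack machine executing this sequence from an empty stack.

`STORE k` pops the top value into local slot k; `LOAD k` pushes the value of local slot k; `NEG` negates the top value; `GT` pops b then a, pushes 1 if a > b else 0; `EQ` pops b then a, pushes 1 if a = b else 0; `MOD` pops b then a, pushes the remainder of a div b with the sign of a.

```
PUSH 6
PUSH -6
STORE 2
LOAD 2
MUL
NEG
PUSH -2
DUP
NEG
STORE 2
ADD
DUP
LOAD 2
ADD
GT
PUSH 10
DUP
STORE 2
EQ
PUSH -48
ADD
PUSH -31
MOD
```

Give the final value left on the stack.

PUSH 6   : [6]
PUSH -6  : [6, -6]
STORE 2  : [6]
LOAD 2   : [6, -6]
MUL      : [-36]
NEG      : [36]
PUSH -2  : [36, -2]
DUP      : [36, -2, -2]
NEG      : [36, -2, 2]
STORE 2  : [36, -2]
ADD      : [34]
DUP      : [34, 34]
LOAD 2   : [34, 34, 2]
ADD      : [34, 36]
GT       : [0]
PUSH 10  : [0, 10]
DUP      : [0, 10, 10]
STORE 2  : [0, 10]
EQ       : [0]
PUSH -48 : [0, -48]
ADD      : [-48]
PUSH -31 : [-48, -31]
MOD      : [-17]

-17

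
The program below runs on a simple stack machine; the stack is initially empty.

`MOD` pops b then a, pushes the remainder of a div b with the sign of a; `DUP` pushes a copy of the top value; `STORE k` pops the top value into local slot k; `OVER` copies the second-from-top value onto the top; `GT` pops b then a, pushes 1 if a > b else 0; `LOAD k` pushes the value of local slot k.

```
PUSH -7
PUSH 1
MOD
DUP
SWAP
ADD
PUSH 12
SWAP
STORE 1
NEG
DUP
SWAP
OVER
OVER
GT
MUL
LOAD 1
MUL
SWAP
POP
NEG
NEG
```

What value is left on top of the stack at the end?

PUSH -7 → -7
PUSH 1  → -7 1
MOD     → 0
DUP     → 0 0
SWAP    → 0 0
ADD     → 0
PUSH 12 → 0 12
SWAP    → 12 0
STORE 1 → 12
NEG     → -12
DUP     → -12 -12
SWAP    → -12 -12
OVER    → -12 -12 -12
OVER    → -12 -12 -12 -12
GT      → -12 -12 0
MUL     → -12 0
LOAD 1  → -12 0 0
MUL     → -12 0
SWAP    → 0 -12
POP     → 0
NEG     → 0
NEG     → 0

0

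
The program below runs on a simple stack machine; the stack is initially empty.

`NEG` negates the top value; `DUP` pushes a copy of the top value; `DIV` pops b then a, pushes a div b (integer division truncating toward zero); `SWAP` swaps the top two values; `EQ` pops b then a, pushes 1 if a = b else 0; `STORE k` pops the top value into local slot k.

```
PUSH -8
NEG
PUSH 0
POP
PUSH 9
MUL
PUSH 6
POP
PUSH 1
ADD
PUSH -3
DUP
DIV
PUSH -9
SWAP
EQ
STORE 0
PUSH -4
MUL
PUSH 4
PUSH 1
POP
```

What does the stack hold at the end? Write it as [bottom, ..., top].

PUSH -8 : -8
NEG     : 8
PUSH 0  : 8 0
POP     : 8
PUSH 9  : 8 9
MUL     : 72
PUSH 6  : 72 6
POP     : 72
PUSH 1  : 72 1
ADD     : 73
PUSH -3 : 73 -3
DUP     : 73 -3 -3
DIV     : 73 1
PUSH -9 : 73 1 -9
SWAP    : 73 -9 1
EQ      : 73 0
STORE 0 : 73
PUSH -4 : 73 -4
MUL     : -292
PUSH 4  : -292 4
PUSH 1  : -292 4 1
POP     : -292 4

[-292, 4]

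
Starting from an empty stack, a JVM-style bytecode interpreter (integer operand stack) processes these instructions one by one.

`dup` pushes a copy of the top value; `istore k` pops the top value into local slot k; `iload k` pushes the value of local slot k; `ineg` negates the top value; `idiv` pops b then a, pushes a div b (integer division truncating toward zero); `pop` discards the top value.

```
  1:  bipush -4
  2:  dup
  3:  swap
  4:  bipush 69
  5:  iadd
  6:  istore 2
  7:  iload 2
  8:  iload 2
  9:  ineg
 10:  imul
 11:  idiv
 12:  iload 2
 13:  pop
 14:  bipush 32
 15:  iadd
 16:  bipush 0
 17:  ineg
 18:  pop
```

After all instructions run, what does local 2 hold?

65

bipush -4 → -4
dup       → -4 -4
swap      → -4 -4
bipush 69 → -4 -4 69
iadd      → -4 65
istore 2  → -4
iload 2   → -4 65
iload 2   → -4 65 65
ineg      → -4 65 -65
imul      → -4 -4225
idiv      → 0
iload 2   → 0 65
pop       → 0
bipush 32 → 0 32
iadd      → 32
bipush 0  → 32 0
ineg      → 32 0
pop       → 32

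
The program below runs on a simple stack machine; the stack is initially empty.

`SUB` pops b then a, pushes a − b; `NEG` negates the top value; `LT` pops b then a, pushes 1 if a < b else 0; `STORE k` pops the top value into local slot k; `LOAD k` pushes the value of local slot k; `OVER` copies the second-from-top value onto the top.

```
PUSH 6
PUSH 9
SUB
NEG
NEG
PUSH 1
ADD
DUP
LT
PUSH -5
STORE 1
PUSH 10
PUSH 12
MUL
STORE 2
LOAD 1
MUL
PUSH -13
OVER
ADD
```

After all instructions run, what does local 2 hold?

120

PUSH 6   -> 6
PUSH 9   -> 6 9
SUB      -> -3
NEG      -> 3
NEG      -> -3
PUSH 1   -> -3 1
ADD      -> -2
DUP      -> -2 -2
LT       -> 0
PUSH -5  -> 0 -5
STORE 1  -> 0
PUSH 10  -> 0 10
PUSH 12  -> 0 10 12
MUL      -> 0 120
STORE 2  -> 0
LOAD 1   -> 0 -5
MUL      -> 0
PUSH -13 -> 0 -13
OVER     -> 0 -13 0
ADD      -> 0 -13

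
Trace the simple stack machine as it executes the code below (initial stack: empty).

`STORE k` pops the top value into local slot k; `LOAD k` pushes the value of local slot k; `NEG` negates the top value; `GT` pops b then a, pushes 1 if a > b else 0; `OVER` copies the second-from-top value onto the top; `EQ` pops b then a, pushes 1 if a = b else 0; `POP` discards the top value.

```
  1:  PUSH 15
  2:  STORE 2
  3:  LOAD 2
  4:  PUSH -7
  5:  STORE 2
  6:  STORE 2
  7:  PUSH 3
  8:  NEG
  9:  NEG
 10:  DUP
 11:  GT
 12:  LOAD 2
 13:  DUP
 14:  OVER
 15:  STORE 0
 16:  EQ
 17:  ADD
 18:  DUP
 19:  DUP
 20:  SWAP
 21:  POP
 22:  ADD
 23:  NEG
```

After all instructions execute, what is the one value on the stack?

-2

PUSH 15 : 15
STORE 2 : (empty)
LOAD 2  : 15
PUSH -7 : 15 -7
STORE 2 : 15
STORE 2 : (empty)
PUSH 3  : 3
NEG     : -3
NEG     : 3
DUP     : 3 3
GT      : 0
LOAD 2  : 0 15
DUP     : 0 15 15
OVER    : 0 15 15 15
STORE 0 : 0 15 15
EQ      : 0 1
ADD     : 1
DUP     : 1 1
DUP     : 1 1 1
SWAP    : 1 1 1
POP     : 1 1
ADD     : 2
NEG     : -2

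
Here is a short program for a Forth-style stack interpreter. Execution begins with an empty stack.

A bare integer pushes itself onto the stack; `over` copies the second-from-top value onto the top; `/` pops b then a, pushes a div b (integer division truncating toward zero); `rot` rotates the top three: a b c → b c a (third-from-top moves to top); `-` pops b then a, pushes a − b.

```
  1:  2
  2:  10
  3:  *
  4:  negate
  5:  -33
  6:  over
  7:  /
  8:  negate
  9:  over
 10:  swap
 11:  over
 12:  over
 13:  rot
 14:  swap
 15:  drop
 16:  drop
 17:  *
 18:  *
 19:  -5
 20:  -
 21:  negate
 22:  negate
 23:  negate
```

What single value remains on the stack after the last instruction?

7995

2      → 2
10     → 2 10
*      → 20
negate → -20
-33    → -20 -33
over   → -20 -33 -20
/      → -20 1
negate → -20 -1
over   → -20 -1 -20
swap   → -20 -20 -1
over   → -20 -20 -1 -20
over   → -20 -20 -1 -20 -1
rot    → -20 -20 -20 -1 -1
swap   → -20 -20 -20 -1 -1
drop   → -20 -20 -20 -1
drop   → -20 -20 -20
*      → -20 400
*      → -8000
-5     → -8000 -5
-      → -7995
negate → 7995
negate → -7995
negate → 7995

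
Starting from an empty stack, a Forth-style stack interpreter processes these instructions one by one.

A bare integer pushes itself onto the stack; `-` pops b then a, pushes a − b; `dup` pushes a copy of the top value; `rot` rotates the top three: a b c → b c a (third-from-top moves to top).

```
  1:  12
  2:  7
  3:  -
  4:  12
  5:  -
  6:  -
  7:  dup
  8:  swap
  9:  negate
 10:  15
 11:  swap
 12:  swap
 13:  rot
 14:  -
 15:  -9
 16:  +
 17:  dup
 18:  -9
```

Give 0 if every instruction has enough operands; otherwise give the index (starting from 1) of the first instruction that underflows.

12 -> 12
7  -> 12 7
-  -> 5
12 -> 5 12
-  -> -7
-  — needs 2 operands, stack has 1 → underflow

6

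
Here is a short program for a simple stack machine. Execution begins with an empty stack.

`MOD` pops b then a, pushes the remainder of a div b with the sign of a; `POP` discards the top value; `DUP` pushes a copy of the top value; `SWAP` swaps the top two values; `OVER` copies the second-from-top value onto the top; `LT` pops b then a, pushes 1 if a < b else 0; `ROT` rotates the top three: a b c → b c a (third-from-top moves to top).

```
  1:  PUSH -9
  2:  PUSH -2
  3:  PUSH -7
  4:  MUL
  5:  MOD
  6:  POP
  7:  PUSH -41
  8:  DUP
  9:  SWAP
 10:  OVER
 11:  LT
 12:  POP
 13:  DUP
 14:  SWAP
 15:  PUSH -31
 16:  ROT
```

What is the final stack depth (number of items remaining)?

3

PUSH -9  → -9
PUSH -2  → -9 -2
PUSH -7  → -9 -2 -7
MUL      → -9 14
MOD      → -9
POP      → (empty)
PUSH -41 → -41
DUP      → -41 -41
SWAP     → -41 -41
OVER     → -41 -41 -41
LT       → -41 0
POP      → -41
DUP      → -41 -41
SWAP     → -41 -41
PUSH -31 → -41 -41 -31
ROT      → -41 -31 -41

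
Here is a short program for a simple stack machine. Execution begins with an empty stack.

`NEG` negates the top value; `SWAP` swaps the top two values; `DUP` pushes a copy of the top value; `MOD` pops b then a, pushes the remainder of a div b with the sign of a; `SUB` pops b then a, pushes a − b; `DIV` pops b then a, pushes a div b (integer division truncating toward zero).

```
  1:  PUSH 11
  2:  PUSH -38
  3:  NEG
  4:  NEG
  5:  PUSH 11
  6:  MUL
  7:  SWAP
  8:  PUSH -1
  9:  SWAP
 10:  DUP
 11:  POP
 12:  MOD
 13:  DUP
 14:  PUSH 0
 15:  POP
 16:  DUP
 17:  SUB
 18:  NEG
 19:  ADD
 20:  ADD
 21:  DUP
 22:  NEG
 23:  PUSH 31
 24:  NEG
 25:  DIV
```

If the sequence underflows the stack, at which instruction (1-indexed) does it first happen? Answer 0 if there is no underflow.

0

PUSH 11  -> [11]
PUSH -38 -> [11, -38]
NEG      -> [11, 38]
NEG      -> [11, -38]
PUSH 11  -> [11, -38, 11]
MUL      -> [11, -418]
SWAP     -> [-418, 11]
PUSH -1  -> [-418, 11, -1]
SWAP     -> [-418, -1, 11]
DUP      -> [-418, -1, 11, 11]
POP      -> [-418, -1, 11]
MOD      -> [-418, -1]
DUP      -> [-418, -1, -1]
PUSH 0   -> [-418, -1, -1, 0]
POP      -> [-418, -1, -1]
DUP      -> [-418, -1, -1, -1]
SUB      -> [-418, -1, 0]
NEG      -> [-418, -1, 0]
ADD      -> [-418, -1]
ADD      -> [-419]
DUP      -> [-419, -419]
NEG      -> [-419, 419]
PUSH 31  -> [-419, 419, 31]
NEG      -> [-419, 419, -31]
DIV      -> [-419, -13]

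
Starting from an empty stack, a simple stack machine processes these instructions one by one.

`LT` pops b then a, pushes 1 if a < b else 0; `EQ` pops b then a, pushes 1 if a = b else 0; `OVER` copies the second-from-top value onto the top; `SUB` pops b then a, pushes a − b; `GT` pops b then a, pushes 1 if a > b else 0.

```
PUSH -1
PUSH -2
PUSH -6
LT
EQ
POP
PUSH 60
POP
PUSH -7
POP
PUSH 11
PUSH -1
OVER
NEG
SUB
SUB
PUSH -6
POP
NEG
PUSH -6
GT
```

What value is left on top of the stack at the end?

1

PUSH -1 → -1
PUSH -2 → -1 -2
PUSH -6 → -1 -2 -6
LT      → -1 0
EQ      → 0
POP     → (empty)
PUSH 60 → 60
POP     → (empty)
PUSH -7 → -7
POP     → (empty)
PUSH 11 → 11
PUSH -1 → 11 -1
OVER    → 11 -1 11
NEG     → 11 -1 -11
SUB     → 11 10
SUB     → 1
PUSH -6 → 1 -6
POP     → 1
NEG     → -1
PUSH -6 → -1 -6
GT      → 1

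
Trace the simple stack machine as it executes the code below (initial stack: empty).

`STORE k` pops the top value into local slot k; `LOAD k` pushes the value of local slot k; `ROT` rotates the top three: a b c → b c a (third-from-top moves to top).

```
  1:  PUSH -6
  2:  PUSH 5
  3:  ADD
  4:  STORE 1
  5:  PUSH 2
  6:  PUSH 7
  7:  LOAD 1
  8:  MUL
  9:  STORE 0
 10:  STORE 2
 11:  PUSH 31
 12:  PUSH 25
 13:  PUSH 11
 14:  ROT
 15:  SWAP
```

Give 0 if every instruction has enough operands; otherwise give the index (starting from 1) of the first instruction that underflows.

PUSH -6 : [-6]
PUSH 5  : [-6, 5]
ADD     : [-1]
STORE 1 : []
PUSH 2  : [2]
PUSH 7  : [2, 7]
LOAD 1  : [2, 7, -1]
MUL     : [2, -7]
STORE 0 : [2]
STORE 2 : []
PUSH 31 : [31]
PUSH 25 : [31, 25]
PUSH 11 : [31, 25, 11]
ROT     : [25, 11, 31]
SWAP    : [25, 31, 11]

0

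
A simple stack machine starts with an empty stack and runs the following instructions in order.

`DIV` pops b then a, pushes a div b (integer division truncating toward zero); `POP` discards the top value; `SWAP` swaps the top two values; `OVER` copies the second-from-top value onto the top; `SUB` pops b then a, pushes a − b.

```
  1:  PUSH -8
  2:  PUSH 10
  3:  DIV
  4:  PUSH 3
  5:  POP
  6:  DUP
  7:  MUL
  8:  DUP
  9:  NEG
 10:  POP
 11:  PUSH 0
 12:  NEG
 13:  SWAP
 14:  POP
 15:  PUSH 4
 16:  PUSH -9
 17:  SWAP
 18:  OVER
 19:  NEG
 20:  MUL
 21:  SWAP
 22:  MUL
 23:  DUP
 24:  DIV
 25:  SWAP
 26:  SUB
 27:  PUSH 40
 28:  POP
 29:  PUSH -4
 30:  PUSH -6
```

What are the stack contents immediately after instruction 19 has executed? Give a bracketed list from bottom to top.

PUSH -8  [-8]
PUSH 10  [-8, 10]
DIV      [0]
PUSH 3   [0, 3]
POP      [0]
DUP      [0, 0]
MUL      [0]
DUP      [0, 0]
NEG      [0, 0]
POP      [0]
PUSH 0   [0, 0]
NEG      [0, 0]
SWAP     [0, 0]
POP      [0]
PUSH 4   [0, 4]
PUSH -9  [0, 4, -9]
SWAP     [0, -9, 4]
OVER     [0, -9, 4, -9]
NEG      [0, -9, 4, 9]

[0, -9, 4, 9]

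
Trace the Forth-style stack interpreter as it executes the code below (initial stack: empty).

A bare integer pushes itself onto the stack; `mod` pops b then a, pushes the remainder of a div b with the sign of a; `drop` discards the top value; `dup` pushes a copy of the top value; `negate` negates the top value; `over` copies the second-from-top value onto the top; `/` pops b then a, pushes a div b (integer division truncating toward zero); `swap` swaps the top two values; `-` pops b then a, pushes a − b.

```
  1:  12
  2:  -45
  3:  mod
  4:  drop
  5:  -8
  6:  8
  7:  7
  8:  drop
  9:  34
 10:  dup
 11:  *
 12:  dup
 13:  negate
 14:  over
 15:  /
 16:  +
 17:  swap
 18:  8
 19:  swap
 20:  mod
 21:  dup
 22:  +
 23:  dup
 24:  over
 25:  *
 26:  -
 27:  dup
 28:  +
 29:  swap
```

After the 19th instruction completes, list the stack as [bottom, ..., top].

[-8, 1155, 8, 8]

12     -> 12
-45    -> 12 -45
mod    -> 12
drop   -> (empty)
-8     -> -8
8      -> -8 8
7      -> -8 8 7
drop   -> -8 8
34     -> -8 8 34
dup    -> -8 8 34 34
*      -> -8 8 1156
dup    -> -8 8 1156 1156
negate -> -8 8 1156 -1156
over   -> -8 8 1156 -1156 1156
/      -> -8 8 1156 -1
+      -> -8 8 1155
swap   -> -8 1155 8
8      -> -8 1155 8 8
swap   -> -8 1155 8 8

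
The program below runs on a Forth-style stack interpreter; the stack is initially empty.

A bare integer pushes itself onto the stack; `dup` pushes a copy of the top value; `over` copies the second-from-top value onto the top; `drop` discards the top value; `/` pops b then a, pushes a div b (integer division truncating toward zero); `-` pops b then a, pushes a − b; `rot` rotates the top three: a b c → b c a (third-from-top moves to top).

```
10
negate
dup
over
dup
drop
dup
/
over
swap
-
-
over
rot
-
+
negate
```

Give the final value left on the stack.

-1

10     -> 10
negate -> -10
dup    -> -10 -10
over   -> -10 -10 -10
dup    -> -10 -10 -10 -10
drop   -> -10 -10 -10
dup    -> -10 -10 -10 -10
/      -> -10 -10 1
over   -> -10 -10 1 -10
swap   -> -10 -10 -10 1
-      -> -10 -10 -11
-      -> -10 1
over   -> -10 1 -10
rot    -> 1 -10 -10
-      -> 1 0
+      -> 1
negate -> -1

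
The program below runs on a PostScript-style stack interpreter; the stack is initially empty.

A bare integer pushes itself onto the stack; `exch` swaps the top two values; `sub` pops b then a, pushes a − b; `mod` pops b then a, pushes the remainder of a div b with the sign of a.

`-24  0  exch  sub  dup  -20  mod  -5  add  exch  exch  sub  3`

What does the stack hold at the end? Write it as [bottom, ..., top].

-24  → [-24]
0    → [-24, 0]
exch → [0, -24]
sub  → [24]
dup  → [24, 24]
-20  → [24, 24, -20]
mod  → [24, 4]
-5   → [24, 4, -5]
add  → [24, -1]
exch → [-1, 24]
exch → [24, -1]
sub  → [25]
3    → [25, 3]

[25, 3]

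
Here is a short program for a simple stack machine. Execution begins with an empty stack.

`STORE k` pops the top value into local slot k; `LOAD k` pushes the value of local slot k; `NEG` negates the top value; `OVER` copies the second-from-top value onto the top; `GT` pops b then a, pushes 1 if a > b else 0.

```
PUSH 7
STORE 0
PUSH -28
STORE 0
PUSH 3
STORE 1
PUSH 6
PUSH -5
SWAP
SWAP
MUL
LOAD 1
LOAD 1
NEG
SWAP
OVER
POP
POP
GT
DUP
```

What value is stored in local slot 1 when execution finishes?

3

PUSH 7   : 7
STORE 0  : (empty)
PUSH -28 : -28
STORE 0  : (empty)
PUSH 3   : 3
STORE 1  : (empty)
PUSH 6   : 6
PUSH -5  : 6 -5
SWAP     : -5 6
SWAP     : 6 -5
MUL      : -30
LOAD 1   : -30 3
LOAD 1   : -30 3 3
NEG      : -30 3 -3
SWAP     : -30 -3 3
OVER     : -30 -3 3 -3
POP      : -30 -3 3
POP      : -30 -3
GT       : 0
DUP      : 0 0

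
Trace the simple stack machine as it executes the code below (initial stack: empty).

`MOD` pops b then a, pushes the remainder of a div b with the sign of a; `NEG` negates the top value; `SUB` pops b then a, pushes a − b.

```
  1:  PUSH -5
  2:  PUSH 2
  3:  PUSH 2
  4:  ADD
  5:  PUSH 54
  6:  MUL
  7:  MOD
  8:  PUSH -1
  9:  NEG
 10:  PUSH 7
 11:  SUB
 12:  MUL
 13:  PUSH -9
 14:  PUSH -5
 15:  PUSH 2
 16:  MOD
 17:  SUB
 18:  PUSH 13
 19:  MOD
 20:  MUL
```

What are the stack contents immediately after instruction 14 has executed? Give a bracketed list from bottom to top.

[30, -9, -5]

PUSH -5 -> [-5]
PUSH 2  -> [-5, 2]
PUSH 2  -> [-5, 2, 2]
ADD     -> [-5, 4]
PUSH 54 -> [-5, 4, 54]
MUL     -> [-5, 216]
MOD     -> [-5]
PUSH -1 -> [-5, -1]
NEG     -> [-5, 1]
PUSH 7  -> [-5, 1, 7]
SUB     -> [-5, -6]
MUL     -> [30]
PUSH -9 -> [30, -9]
PUSH -5 -> [30, -9, -5]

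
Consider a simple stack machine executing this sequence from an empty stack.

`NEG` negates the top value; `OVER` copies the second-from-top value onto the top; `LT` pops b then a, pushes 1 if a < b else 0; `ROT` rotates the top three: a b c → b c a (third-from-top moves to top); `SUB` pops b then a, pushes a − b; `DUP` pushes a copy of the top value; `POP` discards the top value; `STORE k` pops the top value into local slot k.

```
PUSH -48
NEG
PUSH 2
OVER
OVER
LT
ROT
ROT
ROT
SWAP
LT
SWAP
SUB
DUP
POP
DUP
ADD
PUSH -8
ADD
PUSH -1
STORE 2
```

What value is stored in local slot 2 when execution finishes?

PUSH -48 -> -48
NEG      -> 48
PUSH 2   -> 48 2
OVER     -> 48 2 48
OVER     -> 48 2 48 2
LT       -> 48 2 0
ROT      -> 2 0 48
ROT      -> 0 48 2
ROT      -> 48 2 0
SWAP     -> 48 0 2
LT       -> 48 1
SWAP     -> 1 48
SUB      -> -47
DUP      -> -47 -47
POP      -> -47
DUP      -> -47 -47
ADD      -> -94
PUSH -8  -> -94 -8
ADD      -> -102
PUSH -1  -> -102 -1
STORE 2  -> -102

-1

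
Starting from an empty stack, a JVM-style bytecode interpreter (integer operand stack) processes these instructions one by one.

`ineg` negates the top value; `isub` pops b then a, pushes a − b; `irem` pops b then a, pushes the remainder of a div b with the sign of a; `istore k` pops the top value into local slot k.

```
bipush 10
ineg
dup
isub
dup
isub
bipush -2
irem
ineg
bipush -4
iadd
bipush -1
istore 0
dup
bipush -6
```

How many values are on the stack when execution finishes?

3

bipush 10 : [10]
ineg      : [-10]
dup       : [-10, -10]
isub      : [0]
dup       : [0, 0]
isub      : [0]
bipush -2 : [0, -2]
irem      : [0]
ineg      : [0]
bipush -4 : [0, -4]
iadd      : [-4]
bipush -1 : [-4, -1]
istore 0  : [-4]
dup       : [-4, -4]
bipush -6 : [-4, -4, -6]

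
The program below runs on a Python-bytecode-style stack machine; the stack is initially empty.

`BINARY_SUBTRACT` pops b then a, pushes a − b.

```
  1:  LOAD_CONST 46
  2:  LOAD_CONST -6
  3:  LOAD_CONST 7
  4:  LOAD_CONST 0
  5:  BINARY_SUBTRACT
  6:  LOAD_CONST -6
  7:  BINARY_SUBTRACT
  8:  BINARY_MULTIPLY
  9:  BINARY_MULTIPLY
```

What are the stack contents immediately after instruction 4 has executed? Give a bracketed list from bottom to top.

LOAD_CONST 46 : [46]
LOAD_CONST -6 : [46, -6]
LOAD_CONST 7  : [46, -6, 7]
LOAD_CONST 0  : [46, -6, 7, 0]

[46, -6, 7, 0]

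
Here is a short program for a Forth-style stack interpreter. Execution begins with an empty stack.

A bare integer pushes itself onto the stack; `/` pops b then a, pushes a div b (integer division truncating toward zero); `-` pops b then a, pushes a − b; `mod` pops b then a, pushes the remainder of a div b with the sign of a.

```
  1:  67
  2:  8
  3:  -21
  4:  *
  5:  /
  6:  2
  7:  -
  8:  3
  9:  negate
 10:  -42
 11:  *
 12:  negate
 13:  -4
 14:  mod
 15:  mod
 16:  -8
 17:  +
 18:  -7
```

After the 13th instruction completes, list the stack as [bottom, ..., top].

67      67
8       67 8
-21     67 8 -21
*       67 -168
/       0
2       0 2
-       -2
3       -2 3
negate  -2 -3
-42     -2 -3 -42
*       -2 126
negate  -2 -126
-4      -2 -126 -4

[-2, -126, -4]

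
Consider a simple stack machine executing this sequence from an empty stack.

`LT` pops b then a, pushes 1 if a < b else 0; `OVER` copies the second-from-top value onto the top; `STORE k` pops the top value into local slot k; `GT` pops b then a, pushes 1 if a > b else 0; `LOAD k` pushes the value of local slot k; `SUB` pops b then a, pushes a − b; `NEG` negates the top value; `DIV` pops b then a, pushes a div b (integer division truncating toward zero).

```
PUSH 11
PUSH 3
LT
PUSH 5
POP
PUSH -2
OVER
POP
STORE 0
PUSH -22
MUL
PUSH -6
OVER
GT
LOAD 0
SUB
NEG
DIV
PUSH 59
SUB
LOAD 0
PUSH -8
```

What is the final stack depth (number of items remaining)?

PUSH 11  → 11
PUSH 3   → 11 3
LT       → 0
PUSH 5   → 0 5
POP      → 0
PUSH -2  → 0 -2
OVER     → 0 -2 0
POP      → 0 -2
STORE 0  → 0
PUSH -22 → 0 -22
MUL      → 0
PUSH -6  → 0 -6
OVER     → 0 -6 0
GT       → 0 0
LOAD 0   → 0 0 -2
SUB      → 0 2
NEG      → 0 -2
DIV      → 0
PUSH 59  → 0 59
SUB      → -59
LOAD 0   → -59 -2
PUSH -8  → -59 -2 -8

3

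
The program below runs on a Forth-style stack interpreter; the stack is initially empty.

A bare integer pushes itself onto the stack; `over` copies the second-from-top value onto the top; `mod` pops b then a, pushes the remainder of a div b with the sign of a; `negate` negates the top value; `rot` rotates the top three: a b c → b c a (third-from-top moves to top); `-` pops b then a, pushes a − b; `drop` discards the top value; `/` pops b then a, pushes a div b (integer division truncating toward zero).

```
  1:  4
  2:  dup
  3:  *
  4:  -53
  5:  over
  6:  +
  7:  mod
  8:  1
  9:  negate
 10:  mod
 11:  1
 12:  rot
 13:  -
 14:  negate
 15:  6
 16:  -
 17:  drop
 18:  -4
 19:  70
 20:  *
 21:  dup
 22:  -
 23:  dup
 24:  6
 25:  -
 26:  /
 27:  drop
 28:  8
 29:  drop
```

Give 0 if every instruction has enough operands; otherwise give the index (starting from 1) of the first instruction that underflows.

4       4
dup     4 4
*       16
-53     16 -53
over    16 -53 16
+       16 -37
mod     16
1       16 1
negate  16 -1
mod     0
1       0 1
rot  — needs 3 operands, stack has 2 → underflow

12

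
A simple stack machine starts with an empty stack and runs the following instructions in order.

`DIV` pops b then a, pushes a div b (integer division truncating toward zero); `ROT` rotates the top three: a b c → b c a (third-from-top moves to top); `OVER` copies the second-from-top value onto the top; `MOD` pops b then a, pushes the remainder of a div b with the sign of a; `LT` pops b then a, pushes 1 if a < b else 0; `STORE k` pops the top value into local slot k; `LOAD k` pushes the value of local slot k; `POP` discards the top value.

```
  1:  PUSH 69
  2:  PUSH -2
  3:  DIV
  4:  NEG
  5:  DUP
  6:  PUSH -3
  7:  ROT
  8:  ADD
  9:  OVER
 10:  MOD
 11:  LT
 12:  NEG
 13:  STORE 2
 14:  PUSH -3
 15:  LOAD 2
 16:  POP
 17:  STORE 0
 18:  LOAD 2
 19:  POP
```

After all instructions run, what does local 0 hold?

PUSH 69  [69]
PUSH -2  [69, -2]
DIV      [-34]
NEG      [34]
DUP      [34, 34]
PUSH -3  [34, 34, -3]
ROT      [34, -3, 34]
ADD      [34, 31]
OVER     [34, 31, 34]
MOD      [34, 31]
LT       [0]
NEG      [0]
STORE 2  []
PUSH -3  [-3]
LOAD 2   [-3, 0]
POP      [-3]
STORE 0  []
LOAD 2   [0]
POP      []

-3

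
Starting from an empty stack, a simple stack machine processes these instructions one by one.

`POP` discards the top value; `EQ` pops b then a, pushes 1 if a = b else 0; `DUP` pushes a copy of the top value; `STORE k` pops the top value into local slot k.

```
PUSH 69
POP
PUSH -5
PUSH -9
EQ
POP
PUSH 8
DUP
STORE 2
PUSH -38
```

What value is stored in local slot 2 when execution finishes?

8

PUSH 69   [69]
POP       []
PUSH -5   [-5]
PUSH -9   [-5, -9]
EQ        [0]
POP       []
PUSH 8    [8]
DUP       [8, 8]
STORE 2   [8]
PUSH -38  [8, -38]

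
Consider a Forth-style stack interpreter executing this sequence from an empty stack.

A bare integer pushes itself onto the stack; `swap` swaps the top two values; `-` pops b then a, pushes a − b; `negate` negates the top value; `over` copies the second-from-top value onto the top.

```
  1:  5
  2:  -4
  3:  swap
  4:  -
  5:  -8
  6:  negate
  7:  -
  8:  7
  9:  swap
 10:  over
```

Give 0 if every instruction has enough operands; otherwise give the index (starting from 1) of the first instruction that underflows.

0

5      : 5
-4     : 5 -4
swap   : -4 5
-      : -9
-8     : -9 -8
negate : -9 8
-      : -17
7      : -17 7
swap   : 7 -17
over   : 7 -17 7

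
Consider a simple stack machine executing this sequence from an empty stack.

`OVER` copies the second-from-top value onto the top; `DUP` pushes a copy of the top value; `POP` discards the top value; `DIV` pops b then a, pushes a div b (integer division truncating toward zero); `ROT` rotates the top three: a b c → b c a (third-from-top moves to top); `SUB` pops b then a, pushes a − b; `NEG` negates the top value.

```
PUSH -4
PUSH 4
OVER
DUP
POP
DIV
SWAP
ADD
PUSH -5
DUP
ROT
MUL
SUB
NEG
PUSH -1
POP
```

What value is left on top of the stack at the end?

PUSH -4  [-4]
PUSH 4   [-4, 4]
OVER     [-4, 4, -4]
DUP      [-4, 4, -4, -4]
POP      [-4, 4, -4]
DIV      [-4, -1]
SWAP     [-1, -4]
ADD      [-5]
PUSH -5  [-5, -5]
DUP      [-5, -5, -5]
ROT      [-5, -5, -5]
MUL      [-5, 25]
SUB      [-30]
NEG      [30]
PUSH -1  [30, -1]
POP      [30]

30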